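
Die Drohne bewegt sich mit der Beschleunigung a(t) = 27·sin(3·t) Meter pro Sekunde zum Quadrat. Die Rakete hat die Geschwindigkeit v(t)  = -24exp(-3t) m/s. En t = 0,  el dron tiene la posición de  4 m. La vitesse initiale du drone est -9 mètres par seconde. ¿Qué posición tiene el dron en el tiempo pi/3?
Partiendo de la aceleración a(t) = 27·sin(3·t), tomamos 2 integrales. Integrando la aceleración y usando la condición inicial v(0) = -9, obtenemos v(t) = -9·cos(3·t). Integrando la velocidad y usando la condición inicial x(0) = 4, obtenemos x(t) = 4 - 3·sin(3·t). Usando x(t) = 4 - 3·sin(3·t) y sustituyendo t = pi/3, encontramos x = 4.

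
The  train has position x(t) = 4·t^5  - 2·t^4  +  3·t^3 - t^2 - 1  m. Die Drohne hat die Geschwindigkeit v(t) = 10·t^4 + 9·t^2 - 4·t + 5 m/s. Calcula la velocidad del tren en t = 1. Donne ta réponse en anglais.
We must differentiate our position equation x(t) = 4·t^5 - 2·t^4 + 3·t^3 - t^2 - 1 1 time. Taking d/dt of x(t), we find v(t) = 20·t^4 - 8·t^3 + 9·t^2 - 2·t. From the given velocity equation v(t) = 20·t^4 - 8·t^3 + 9·t^2 - 2·t, we substitute t = 1 to get v = 19.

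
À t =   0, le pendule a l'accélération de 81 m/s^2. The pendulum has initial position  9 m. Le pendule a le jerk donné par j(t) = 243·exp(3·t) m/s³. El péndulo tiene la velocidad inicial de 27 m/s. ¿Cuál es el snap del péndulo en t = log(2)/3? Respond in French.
Pour résoudre ceci, nous devons prendre 1 dérivée de notre équation du jerk j(t) = 243·exp(3·t). La dérivée du jerk donne le snap: s(t) = 729·exp(3·t). En utilisant s(t) = 729·exp(3·t) et en substituant t = log(2)/3, nous trouvons s = 1458.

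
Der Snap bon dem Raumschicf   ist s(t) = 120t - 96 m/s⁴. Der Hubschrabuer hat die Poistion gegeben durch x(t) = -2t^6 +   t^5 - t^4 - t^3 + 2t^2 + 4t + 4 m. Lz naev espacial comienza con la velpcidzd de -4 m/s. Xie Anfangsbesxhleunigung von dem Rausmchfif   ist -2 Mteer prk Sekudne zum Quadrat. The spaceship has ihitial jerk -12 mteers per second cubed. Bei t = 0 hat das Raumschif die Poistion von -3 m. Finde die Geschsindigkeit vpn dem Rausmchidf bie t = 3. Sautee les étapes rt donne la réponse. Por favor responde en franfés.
La vitesse à t = 3 est v = -91.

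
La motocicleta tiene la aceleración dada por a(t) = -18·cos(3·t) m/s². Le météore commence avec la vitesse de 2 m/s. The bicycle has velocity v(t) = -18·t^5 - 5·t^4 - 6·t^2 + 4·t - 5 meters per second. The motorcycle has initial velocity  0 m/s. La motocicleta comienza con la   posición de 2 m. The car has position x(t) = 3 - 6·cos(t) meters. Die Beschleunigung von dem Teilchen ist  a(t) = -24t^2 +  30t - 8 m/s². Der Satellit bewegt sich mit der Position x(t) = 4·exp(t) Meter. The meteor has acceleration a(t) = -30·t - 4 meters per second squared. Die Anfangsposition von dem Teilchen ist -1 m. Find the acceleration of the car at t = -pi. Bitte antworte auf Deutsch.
Ausgehend von der Position x(t) = 3 - 6·cos(t), nehmen wir 2 Ableitungen. Die Ableitung von der Position ergibt die Geschwindigkeit: v(t) = 6·sin(t). Die Ableitung von der Geschwindigkeit ergibt die Beschleunigung: a(t) = 6·cos(t). Aus der Gleichung für die Beschleunigung a(t) = 6·cos(t), setzen wir t = -pi ein und erhalten a = -6.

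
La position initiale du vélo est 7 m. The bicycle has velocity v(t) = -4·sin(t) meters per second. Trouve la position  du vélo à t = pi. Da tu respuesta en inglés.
To solve this, we need to take 1 integral of our velocity equation v(t) = -4·sin(t). The integral of velocity is position. Using x(0) = 7, we get x(t) = 4·cos(t) + 3. We have position x(t) = 4·cos(t) + 3. Substituting t = pi: x(pi) = -1.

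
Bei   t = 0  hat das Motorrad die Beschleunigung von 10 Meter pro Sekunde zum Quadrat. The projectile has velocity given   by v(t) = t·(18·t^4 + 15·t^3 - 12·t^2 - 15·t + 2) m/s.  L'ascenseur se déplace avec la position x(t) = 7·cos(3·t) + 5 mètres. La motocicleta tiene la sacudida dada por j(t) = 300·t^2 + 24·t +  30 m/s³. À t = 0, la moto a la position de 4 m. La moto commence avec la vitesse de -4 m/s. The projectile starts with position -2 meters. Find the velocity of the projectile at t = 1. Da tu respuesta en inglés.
From the given velocity equation v(t) = t·(18·t^4 + 15·t^3 - 12·t^2 - 15·t + 2), we substitute t = 1 to get v = 8.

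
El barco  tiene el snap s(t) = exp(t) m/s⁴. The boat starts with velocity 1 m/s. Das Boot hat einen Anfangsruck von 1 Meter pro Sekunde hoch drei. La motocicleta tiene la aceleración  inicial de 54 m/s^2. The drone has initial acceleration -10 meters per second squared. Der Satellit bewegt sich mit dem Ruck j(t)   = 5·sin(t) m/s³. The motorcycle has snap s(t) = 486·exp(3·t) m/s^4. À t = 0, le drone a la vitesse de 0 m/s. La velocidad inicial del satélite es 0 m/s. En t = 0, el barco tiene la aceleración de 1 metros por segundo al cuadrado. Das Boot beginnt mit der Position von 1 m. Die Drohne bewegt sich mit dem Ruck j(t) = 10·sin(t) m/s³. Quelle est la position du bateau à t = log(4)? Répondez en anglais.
To find the answer, we compute 4 integrals of s(t) = exp(t). Taking ∫s(t)dt and applying j(0) = 1, we find j(t) = exp(t). Integrating jerk and using the initial condition a(0) = 1, we get a(t) = exp(t). The antiderivative of acceleration, with v(0) = 1, gives velocity: v(t) = exp(t). Integrating velocity and using the initial condition x(0) = 1, we get x(t) = exp(t). We have position x(t) = exp(t). Substituting t = log(4): x(log(4)) = 4.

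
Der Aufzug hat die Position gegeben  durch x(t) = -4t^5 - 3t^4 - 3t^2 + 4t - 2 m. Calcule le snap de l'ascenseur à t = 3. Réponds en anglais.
Starting from position x(t) = -4·t^5 - 3·t^4 - 3·t^2 + 4·t - 2, we take 4 derivatives. The derivative of position gives velocity: v(t) = -20·t^4 - 12·t^3 - 6·t + 4. Differentiating velocity, we get acceleration: a(t) = -80·t^3 - 36·t^2 - 6. Taking d/dt of a(t), we find j(t) = -240·t^2 - 72·t. Differentiating jerk, we get snap: s(t) = -480·t - 72. From the given snap equation s(t) = -480·t - 72, we substitute t = 3 to get s = -1512.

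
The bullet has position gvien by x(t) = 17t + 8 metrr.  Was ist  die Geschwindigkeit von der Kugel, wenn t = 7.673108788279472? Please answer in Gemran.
Wir müssen unsere Gleichung für die Position x(t) = 17·t + 8 1-mal ableiten. Die Ableitung von der Position ergibt die Geschwindigkeit: v(t) = 17. Wir haben die Geschwindigkeit v(t) = 17. Durch Einsetzen von t = 7.673108788279472: v(7.673108788279472) = 17.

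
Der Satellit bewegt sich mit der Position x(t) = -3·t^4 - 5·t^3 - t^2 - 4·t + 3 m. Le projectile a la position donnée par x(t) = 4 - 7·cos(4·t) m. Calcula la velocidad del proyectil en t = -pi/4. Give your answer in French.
Pour résoudre ceci, nous devons prendre 1 dérivée de notre équation de la position x(t) = 4 - 7·cos(4·t). En prenant d/dt de x(t), nous trouvons v(t) = 28·sin(4·t). Nous avons la vitesse v(t) = 28·sin(4·t). En substituant t = -pi/4: v(-pi/4) = 0.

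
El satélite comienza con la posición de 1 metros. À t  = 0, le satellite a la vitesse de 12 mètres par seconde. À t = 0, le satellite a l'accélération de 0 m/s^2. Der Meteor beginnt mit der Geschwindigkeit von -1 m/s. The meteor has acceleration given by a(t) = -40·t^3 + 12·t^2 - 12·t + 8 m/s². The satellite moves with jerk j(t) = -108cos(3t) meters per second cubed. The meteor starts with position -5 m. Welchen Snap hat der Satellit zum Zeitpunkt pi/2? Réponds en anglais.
To solve this, we need to take 1 derivative of our jerk equation j(t) = -108·cos(3·t). Taking d/dt of j(t), we find s(t) = 324·sin(3·t). Using s(t) = 324·sin(3·t) and substituting t = pi/2, we find s = -324.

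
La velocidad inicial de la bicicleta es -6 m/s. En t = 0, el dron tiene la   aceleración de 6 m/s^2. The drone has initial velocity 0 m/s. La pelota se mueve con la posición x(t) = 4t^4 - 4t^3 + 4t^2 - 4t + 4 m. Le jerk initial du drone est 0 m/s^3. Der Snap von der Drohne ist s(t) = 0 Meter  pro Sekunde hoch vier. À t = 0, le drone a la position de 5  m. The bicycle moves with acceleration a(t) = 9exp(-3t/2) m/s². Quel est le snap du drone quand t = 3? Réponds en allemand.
Aus der Gleichung für den Snap s(t) = 0, setzen wir t = 3 ein und erhalten s = 0.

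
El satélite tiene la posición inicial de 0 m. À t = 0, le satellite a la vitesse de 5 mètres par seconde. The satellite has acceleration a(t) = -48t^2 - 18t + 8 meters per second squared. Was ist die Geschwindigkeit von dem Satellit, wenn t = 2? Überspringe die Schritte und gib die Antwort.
Bei t = 2, v = -143.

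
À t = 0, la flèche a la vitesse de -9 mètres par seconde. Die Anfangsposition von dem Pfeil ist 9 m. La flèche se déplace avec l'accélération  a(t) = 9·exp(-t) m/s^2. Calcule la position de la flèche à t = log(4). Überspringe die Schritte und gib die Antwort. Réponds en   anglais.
At t = log(4), x = 9/4.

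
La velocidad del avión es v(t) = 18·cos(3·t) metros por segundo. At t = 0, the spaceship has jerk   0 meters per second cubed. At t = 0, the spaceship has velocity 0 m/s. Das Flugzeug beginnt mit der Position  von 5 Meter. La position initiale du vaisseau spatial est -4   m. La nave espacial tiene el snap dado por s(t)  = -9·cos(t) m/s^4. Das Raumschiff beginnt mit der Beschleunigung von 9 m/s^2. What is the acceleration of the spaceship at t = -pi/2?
To find the answer, we compute 2 antiderivatives of s(t) = -9·cos(t). Taking ∫s(t)dt and applying j(0) = 0, we find j(t) = -9·sin(t). The antiderivative of jerk, with a(0) = 9, gives acceleration: a(t) = 9·cos(t). We have acceleration a(t) = 9·cos(t). Substituting t = -pi/2: a(-pi/2) = 0.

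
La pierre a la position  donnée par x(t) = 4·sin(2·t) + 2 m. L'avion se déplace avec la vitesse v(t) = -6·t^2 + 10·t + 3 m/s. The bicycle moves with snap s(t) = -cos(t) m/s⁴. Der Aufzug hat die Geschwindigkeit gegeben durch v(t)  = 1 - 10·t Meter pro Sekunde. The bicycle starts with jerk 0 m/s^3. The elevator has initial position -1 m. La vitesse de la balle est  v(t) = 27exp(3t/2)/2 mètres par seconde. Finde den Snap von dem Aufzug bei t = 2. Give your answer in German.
Um dies zu lösen, müssen wir 3 Ableitungen unserer Gleichung für die Geschwindigkeit v(t) = 1 - 10·t nehmen. Mit d/dt von v(t) finden wir a(t) = -10. Die Ableitung von der Beschleunigung ergibt den Ruck: j(t) = 0. Durch Ableiten von dem Ruck erhalten wir den Snap: s(t) = 0. Wir haben den Snap s(t) = 0. Durch Einsetzen von t = 2: s(2) = 0.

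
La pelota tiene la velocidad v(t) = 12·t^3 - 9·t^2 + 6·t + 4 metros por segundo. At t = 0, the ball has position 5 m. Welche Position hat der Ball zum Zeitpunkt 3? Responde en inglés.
We need to integrate our velocity equation v(t) = 12·t^3 - 9·t^2 + 6·t + 4 1 time. Taking ∫v(t)dt and applying x(0) = 5, we find x(t) = 3·t^4 - 3·t^3 + 3·t^2 + 4·t + 5. From the given position equation x(t) = 3·t^4 - 3·t^3 + 3·t^2 + 4·t + 5, we substitute t = 3 to get x = 206.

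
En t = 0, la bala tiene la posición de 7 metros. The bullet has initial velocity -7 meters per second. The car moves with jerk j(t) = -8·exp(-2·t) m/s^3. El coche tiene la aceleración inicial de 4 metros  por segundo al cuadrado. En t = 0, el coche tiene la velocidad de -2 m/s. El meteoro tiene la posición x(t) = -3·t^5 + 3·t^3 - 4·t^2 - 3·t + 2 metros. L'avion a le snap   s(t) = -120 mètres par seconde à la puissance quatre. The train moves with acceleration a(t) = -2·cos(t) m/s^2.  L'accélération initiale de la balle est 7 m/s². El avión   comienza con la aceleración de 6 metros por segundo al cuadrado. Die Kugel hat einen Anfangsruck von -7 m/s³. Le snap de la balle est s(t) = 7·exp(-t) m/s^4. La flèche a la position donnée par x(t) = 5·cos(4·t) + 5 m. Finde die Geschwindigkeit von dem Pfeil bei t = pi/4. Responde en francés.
Pour résoudre ceci, nous devons prendre 1 dérivée de notre équation de la position x(t) = 5·cos(4·t) + 5. En dérivant la position, nous obtenons la vitesse: v(t) = -20·sin(4·t). Nous avons la vitesse v(t) = -20·sin(4·t). En substituant t = pi/4: v(pi/4) = 0.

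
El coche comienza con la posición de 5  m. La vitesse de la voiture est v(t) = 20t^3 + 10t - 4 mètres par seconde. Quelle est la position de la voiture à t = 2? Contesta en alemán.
Um dies zu lösen, müssen wir 1 Stammfunktion unserer Gleichung für die Geschwindigkeit v(t) = 20·t^3 + 10·t - 4 finden. Die Stammfunktion von der Geschwindigkeit, mit x(0) = 5, ergibt die Position: x(t) = 5·t^4 + 5·t^2 - 4·t + 5. Wir haben die Position x(t) = 5·t^4 + 5·t^2 - 4·t + 5. Durch Einsetzen von t = 2: x(2) = 97.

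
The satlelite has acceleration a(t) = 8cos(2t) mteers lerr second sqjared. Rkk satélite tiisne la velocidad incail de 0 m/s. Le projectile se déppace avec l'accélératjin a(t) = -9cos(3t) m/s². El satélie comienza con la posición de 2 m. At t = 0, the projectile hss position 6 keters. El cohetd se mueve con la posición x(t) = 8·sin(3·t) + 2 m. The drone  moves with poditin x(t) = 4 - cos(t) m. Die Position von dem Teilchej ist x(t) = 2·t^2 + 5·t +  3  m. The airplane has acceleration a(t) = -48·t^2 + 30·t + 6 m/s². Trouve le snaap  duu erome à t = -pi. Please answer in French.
Nous devons dériver notre équation de la position x(t) = 4 - cos(t) 4 fois. En prenant d/dt de x(t), nous trouvons v(t) = sin(t). En dérivant la vitesse, nous obtenons l'accélération: a(t) = cos(t). En prenant d/dt de a(t), nous trouvons j(t) = -sin(t). En prenant d/dt de j(t), nous trouvons s(t) = -cos(t). Nous avons le snap s(t) = -cos(t). En substituant t = -pi: s(-pi) = 1.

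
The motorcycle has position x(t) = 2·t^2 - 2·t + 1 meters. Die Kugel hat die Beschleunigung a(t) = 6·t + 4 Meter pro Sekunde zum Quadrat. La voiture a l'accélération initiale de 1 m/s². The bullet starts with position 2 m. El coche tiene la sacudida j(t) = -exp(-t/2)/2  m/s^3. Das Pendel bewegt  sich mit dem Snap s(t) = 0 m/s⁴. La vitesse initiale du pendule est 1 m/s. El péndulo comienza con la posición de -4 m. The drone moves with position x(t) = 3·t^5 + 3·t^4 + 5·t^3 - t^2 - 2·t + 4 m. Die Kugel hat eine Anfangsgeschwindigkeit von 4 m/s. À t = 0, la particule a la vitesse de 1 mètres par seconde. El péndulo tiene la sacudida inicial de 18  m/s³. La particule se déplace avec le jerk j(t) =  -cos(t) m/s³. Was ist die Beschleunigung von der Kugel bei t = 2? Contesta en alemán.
Wir haben die Beschleunigung a(t) = 6·t + 4. Durch Einsetzen von t = 2: a(2) = 16.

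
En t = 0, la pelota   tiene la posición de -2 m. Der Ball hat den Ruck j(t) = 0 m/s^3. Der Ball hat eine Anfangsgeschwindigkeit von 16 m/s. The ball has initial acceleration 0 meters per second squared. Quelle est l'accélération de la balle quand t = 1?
Pour résoudre ceci, nous devons prendre 1 primitive de notre équation du jerk j(t) = 0. En prenant ∫j(t)dt et en appliquant a(0) = 0, nous trouvons a(t) = 0. En utilisant a(t) = 0 et en substituant t = 1, nous trouvons a = 0.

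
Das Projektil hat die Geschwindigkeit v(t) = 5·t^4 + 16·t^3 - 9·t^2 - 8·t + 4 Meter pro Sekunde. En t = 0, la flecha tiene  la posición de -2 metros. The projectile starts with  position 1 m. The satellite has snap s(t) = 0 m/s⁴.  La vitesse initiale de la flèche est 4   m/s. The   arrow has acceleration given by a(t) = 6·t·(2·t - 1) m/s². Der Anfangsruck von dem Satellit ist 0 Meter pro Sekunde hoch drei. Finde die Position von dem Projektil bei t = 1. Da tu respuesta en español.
Para resolver esto, necesitamos tomar 1 antiderivada de nuestra ecuación de la velocidad v(t) = 5·t^4 + 16·t^3 - 9·t^2 - 8·t + 4. Tomando ∫v(t)dt y aplicando x(0) = 1, encontramos x(t) = t^5 + 4·t^4 - 3·t^3 - 4·t^2 + 4·t + 1. Tenemos la posición x(t) = t^5 + 4·t^4 - 3·t^3 - 4·t^2 + 4·t + 1. Sustituyendo t = 1: x(1) = 3.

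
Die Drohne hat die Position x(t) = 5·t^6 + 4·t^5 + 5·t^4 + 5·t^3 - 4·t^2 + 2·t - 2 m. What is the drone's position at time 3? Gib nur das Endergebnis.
At t = 3, x = 5125.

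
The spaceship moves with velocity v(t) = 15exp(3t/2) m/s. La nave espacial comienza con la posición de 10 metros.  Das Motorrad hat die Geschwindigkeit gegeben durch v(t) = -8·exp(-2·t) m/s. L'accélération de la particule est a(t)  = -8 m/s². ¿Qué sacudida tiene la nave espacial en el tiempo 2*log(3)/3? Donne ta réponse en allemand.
Um dies zu lösen, müssen wir 2 Ableitungen unserer Gleichung für die Geschwindigkeit v(t) = 15·exp(3·t/2) nehmen. Die Ableitung von der Geschwindigkeit ergibt die Beschleunigung: a(t) = 45·exp(3·t/2)/2. Die Ableitung von der Beschleunigung ergibt den Ruck: j(t) = 135·exp(3·t/2)/4. Mit j(t) = 135·exp(3·t/2)/4 und Einsetzen von t = 2*log(3)/3, finden wir j = 405/4.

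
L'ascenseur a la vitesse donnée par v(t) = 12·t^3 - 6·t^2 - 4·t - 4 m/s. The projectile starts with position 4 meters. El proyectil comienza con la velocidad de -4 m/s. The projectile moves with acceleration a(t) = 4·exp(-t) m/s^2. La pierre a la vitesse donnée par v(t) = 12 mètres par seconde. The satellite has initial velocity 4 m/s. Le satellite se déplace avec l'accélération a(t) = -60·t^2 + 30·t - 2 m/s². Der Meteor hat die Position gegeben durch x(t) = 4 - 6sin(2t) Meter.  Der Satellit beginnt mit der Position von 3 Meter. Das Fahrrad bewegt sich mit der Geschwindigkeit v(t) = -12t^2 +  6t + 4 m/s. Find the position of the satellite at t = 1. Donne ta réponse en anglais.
Starting from acceleration a(t) = -60·t^2 + 30·t - 2, we take 2 antiderivatives. Finding the integral of a(t) and using v(0) = 4: v(t) = -20·t^3 + 15·t^2 - 2·t + 4. Taking ∫v(t)dt and applying x(0) = 3, we find x(t) = -5·t^4 + 5·t^3 - t^2 + 4·t + 3. From the given position equation x(t) = -5·t^4 + 5·t^3 - t^2 + 4·t + 3, we substitute t = 1 to get x = 6.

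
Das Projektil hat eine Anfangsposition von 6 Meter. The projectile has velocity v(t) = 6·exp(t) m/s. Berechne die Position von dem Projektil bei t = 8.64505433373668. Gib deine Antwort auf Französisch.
Nous devons trouver l'intégrale de notre équation de la vitesse v(t) = 6·exp(t) 1 fois. La primitive de la vitesse est la position. En utilisant x(0) = 6, nous obtenons x(t) = 6·exp(t). De l'équation de la position x(t) = 6·exp(t), nous substituons t = 8.64505433373668 pour obtenir x = 34091.8558362331.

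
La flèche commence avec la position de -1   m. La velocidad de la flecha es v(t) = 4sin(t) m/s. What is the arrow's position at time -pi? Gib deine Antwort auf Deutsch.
Wir müssen unsere Gleichung für die Geschwindigkeit v(t) = 4·sin(t) 1-mal integrieren. Durch Integration von der Geschwindigkeit und Verwendung der Anfangsbedingung x(0) = -1, erhalten wir x(t) = 3 - 4·cos(t). Wir haben die Position x(t) = 3 - 4·cos(t). Durch Einsetzen von t = -pi: x(-pi) = 7.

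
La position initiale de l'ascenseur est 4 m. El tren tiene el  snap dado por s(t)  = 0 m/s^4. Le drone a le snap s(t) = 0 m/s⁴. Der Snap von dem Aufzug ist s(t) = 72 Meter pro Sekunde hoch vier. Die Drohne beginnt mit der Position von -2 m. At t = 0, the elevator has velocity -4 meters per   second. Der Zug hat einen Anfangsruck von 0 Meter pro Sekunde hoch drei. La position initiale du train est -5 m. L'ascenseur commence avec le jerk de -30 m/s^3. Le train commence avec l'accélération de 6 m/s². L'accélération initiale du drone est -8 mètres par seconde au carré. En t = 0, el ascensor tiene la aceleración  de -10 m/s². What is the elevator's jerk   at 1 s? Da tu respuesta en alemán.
Wir müssen unsere Gleichung für den Snap s(t) = 72 1-mal integrieren. Durch Integration von dem Snap und Verwendung der Anfangsbedingung j(0) = -30, erhalten wir j(t) = 72·t - 30. Aus der Gleichung für den Ruck j(t) = 72·t - 30, setzen wir t = 1 ein und erhalten j = 42.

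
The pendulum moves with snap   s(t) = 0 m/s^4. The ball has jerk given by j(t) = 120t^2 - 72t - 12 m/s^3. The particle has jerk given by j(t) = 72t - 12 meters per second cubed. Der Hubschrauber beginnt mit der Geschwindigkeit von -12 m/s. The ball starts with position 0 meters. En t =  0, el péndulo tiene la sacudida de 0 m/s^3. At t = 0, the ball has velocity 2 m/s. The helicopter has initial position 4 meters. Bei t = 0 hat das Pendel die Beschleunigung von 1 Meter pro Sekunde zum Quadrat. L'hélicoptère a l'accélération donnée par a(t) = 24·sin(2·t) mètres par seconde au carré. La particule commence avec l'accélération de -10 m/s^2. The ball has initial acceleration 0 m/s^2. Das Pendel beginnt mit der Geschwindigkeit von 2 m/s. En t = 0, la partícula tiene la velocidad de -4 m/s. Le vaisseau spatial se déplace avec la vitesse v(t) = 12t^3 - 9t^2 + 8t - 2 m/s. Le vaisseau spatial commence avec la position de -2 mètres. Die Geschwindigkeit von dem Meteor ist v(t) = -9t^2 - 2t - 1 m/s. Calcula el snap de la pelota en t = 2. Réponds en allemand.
Wir müssen unsere Gleichung für den Ruck j(t) = 120·t^2 - 72·t - 12 1-mal ableiten. Mit d/dt von j(t) finden wir s(t) = 240·t - 72. Mit s(t) = 240·t - 72 und Einsetzen von t = 2, finden wir s = 408.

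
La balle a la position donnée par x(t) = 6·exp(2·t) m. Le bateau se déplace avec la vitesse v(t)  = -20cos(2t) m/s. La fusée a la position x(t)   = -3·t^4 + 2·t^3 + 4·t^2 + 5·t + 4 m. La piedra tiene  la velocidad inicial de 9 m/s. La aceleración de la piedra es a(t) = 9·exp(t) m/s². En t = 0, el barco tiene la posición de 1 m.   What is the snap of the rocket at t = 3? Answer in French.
En partant de la position x(t) = -3·t^4 + 2·t^3 + 4·t^2 + 5·t + 4, nous prenons 4 dérivées. En prenant d/dt de x(t), nous trouvons v(t) = -12·t^3 + 6·t^2 + 8·t + 5. En prenant d/dt de v(t), nous trouvons a(t) = -36·t^2 + 12·t + 8. La dérivée de l'accélération donne le jerk: j(t) = 12 - 72·t. En dérivant le jerk, nous obtenons le snap: s(t) = -72. En utilisant s(t) = -72 et en substituant t = 3, nous trouvons s = -72.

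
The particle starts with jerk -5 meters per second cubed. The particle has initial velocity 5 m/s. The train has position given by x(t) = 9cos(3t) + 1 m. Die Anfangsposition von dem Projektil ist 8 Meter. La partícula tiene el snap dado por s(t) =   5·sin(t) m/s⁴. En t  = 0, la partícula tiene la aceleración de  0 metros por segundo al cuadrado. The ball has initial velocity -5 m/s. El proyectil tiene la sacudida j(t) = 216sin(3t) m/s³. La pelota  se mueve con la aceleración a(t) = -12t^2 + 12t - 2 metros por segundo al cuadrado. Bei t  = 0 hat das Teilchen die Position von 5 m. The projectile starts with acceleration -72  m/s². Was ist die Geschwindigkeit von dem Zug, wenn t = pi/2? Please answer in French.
En partant de la position x(t) = 9·cos(3·t) + 1, nous prenons 1 dérivée. En dérivant la position, nous obtenons la vitesse: v(t) = -27·sin(3·t). De l'équation de la vitesse v(t) = -27·sin(3·t), nous substituons t = pi/2 pour obtenir v = 27.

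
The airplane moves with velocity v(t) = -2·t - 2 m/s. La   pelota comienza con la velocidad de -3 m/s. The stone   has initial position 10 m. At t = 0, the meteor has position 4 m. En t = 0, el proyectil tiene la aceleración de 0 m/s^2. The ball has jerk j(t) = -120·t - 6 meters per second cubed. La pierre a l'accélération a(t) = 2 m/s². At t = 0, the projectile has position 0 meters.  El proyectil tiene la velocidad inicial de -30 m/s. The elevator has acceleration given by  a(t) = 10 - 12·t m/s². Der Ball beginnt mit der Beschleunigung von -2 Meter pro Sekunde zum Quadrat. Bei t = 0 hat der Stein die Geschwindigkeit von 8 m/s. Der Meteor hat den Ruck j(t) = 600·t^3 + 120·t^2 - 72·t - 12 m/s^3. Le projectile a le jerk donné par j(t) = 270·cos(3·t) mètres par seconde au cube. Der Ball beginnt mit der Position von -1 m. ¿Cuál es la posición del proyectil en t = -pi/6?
Debemos encontrar la integral de nuestra ecuación de la sacudida j(t) = 270·cos(3·t) 3 veces. La integral de la sacudida es la aceleración. Usando a(0) = 0, obtenemos a(t) = 90·sin(3·t). La integral de la aceleración, con v(0) = -30, da la velocidad: v(t) = -30·cos(3·t). Tomando ∫v(t)dt y aplicando x(0) = 0, encontramos x(t) = -10·sin(3·t). De la ecuación de la posición x(t) = -10·sin(3·t), sustituimos t = -pi/6 para obtener x = 10.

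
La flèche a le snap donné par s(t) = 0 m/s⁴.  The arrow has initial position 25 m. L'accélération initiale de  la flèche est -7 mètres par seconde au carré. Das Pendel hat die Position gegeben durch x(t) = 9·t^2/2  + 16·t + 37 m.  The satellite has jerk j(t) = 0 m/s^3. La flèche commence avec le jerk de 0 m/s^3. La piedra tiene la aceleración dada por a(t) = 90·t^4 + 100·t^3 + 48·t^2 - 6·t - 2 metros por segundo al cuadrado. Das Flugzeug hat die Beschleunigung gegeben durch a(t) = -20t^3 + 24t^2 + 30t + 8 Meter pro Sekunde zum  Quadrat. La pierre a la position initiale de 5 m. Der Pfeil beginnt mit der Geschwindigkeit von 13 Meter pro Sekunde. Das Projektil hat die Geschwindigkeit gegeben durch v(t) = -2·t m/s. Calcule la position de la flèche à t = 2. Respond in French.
Pour résoudre ceci, nous devons prendre 4 primitives de notre équation du snap s(t) = 0. En prenant ∫s(t)dt et en appliquant j(0) = 0, nous trouvons j(t) = 0. L'intégrale du jerk, avec a(0) = -7, donne l'accélération: a(t) = -7. L'intégrale de l'accélération, avec v(0) = 13, donne la vitesse: v(t) = 13 - 7·t. En intégrant la vitesse et en utilisant la condition initiale x(0) = 25, nous obtenons x(t) = -7·t^2/2 + 13·t + 25. De l'équation de la position x(t) = -7·t^2/2 + 13·t + 25, nous substituons t = 2 pour obtenir x = 37.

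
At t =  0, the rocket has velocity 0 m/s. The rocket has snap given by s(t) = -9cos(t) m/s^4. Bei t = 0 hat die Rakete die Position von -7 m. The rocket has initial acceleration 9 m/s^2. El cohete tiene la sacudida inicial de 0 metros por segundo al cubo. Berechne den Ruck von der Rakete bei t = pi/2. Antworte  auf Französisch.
Nous devons trouver la primitive de notre équation du snap s(t) = -9·cos(t) 1 fois. En intégrant le snap et en utilisant la condition initiale j(0) = 0, nous obtenons j(t) = -9·sin(t). De l'équation du jerk j(t) = -9·sin(t), nous substituons t = pi/2 pour obtenir j = -9.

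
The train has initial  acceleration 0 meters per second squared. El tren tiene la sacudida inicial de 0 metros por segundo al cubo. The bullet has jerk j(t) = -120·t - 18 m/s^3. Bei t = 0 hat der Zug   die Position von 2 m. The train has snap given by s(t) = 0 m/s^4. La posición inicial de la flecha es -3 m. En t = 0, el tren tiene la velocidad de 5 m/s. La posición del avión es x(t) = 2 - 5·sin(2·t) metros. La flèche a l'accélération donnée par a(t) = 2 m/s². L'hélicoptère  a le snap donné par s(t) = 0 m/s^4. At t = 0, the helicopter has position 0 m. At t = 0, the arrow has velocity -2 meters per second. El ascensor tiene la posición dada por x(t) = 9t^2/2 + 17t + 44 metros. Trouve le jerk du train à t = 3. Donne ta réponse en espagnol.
Debemos encontrar la integral de nuestra ecuación del snap s(t) = 0 1 vez. Integrando el snap y usando la condición inicial j(0) = 0, obtenemos j(t) = 0. De la ecuación de la sacudida j(t) = 0, sustituimos t = 3 para obtener j = 0.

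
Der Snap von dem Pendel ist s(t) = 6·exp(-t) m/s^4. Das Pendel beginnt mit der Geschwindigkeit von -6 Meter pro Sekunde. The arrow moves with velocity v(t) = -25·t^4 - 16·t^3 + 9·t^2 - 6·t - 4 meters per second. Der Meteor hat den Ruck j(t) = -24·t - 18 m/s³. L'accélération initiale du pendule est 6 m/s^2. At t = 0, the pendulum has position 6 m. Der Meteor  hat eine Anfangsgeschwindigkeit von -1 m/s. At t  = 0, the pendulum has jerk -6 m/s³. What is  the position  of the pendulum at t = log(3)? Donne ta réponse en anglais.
We must find the integral of our snap equation s(t) = 6·exp(-t) 4 times. The integral of snap is jerk. Using j(0) = -6, we get j(t) = -6·exp(-t). The antiderivative of jerk, with a(0) = 6, gives acceleration: a(t) = 6·exp(-t). Integrating acceleration and using the initial condition v(0) = -6, we get v(t) = -6·exp(-t). Finding the integral of v(t) and using x(0) = 6: x(t) = 6·exp(-t). Using x(t) = 6·exp(-t) and substituting t = log(3), we find x = 2.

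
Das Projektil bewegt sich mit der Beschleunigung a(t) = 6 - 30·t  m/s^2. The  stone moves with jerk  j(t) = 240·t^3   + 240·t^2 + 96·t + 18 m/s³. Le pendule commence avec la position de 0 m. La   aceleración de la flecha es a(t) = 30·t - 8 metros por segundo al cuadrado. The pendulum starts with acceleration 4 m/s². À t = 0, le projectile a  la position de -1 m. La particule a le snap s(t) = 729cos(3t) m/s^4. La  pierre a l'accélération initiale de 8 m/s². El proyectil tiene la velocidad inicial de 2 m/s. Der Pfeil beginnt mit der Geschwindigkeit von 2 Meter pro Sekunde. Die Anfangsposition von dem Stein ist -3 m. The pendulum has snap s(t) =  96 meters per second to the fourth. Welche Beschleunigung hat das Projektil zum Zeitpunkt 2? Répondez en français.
Nous avons l'accélération a(t) = 6 - 30·t. En substituant t = 2: a(2) = -54.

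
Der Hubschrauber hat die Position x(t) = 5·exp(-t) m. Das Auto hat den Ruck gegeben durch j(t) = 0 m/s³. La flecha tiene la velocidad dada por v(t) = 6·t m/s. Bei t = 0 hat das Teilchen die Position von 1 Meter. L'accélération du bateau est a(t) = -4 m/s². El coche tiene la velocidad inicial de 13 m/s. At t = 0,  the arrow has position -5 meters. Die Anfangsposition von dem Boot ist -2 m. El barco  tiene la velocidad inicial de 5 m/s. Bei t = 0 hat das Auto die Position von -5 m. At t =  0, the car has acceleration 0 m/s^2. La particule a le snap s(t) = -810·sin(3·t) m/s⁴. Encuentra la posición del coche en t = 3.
Necesitamos integrar nuestra ecuación de la sacudida j(t) = 0 3 veces. Integrando la sacudida y usando la condición inicial a(0) = 0, obtenemos a(t) = 0. Tomando ∫a(t)dt y aplicando v(0) = 13, encontramos v(t) = 13. Tomando ∫v(t)dt y aplicando x(0) = -5, encontramos x(t) = 13·t - 5. De la ecuación de la posición x(t) = 13·t - 5, sustituimos t = 3 para obtener x = 34.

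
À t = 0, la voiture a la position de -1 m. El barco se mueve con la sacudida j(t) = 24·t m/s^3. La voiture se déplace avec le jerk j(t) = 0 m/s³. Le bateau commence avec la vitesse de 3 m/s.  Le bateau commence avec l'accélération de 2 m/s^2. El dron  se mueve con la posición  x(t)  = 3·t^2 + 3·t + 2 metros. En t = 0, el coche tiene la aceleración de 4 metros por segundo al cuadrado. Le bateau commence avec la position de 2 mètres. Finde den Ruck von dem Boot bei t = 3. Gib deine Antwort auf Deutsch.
Aus der Gleichung für den Ruck j(t) = 24·t, setzen wir t = 3 ein und erhalten j = 72.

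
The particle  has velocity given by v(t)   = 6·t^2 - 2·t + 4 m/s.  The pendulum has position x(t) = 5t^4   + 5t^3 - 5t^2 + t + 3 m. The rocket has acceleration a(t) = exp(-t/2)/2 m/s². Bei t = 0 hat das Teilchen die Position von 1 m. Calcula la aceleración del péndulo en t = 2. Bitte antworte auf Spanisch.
Debemos derivar nuestra ecuación de la posición x(t) = 5·t^4 + 5·t^3 - 5·t^2 + t + 3 2 veces. Tomando d/dt de x(t), encontramos v(t) = 20·t^3 + 15·t^2 - 10·t + 1. Derivando la velocidad, obtenemos la aceleración: a(t) = 60·t^2 + 30·t - 10. Usando a(t) = 60·t^2 + 30·t - 10 y sustituyendo t = 2, encontramos a = 290.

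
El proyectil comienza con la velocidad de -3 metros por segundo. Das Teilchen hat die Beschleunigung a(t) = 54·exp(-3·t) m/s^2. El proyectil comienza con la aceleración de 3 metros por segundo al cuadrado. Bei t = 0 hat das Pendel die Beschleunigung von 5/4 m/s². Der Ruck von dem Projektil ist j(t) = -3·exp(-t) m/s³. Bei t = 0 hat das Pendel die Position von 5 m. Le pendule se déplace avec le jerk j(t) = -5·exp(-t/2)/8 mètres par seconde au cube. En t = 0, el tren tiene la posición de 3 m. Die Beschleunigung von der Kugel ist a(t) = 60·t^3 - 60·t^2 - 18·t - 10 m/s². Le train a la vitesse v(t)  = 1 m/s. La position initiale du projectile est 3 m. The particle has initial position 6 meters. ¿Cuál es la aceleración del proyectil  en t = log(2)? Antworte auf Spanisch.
Debemos encontrar la integral de nuestra ecuación de la sacudida j(t) = -3·exp(-t) 1 vez. Tomando ∫j(t)dt y aplicando a(0) = 3, encontramos a(t) = 3·exp(-t). De la ecuación de la aceleración a(t) = 3·exp(-t), sustituimos t = log(2) para obtener a = 3/2.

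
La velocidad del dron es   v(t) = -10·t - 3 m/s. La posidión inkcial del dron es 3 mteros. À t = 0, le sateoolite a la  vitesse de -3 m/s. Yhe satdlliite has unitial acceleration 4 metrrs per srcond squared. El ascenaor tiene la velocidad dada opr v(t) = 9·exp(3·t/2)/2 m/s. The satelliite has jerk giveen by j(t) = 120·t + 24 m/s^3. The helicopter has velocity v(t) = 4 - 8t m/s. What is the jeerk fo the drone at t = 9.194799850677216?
Starting from velocity v(t) = -10·t - 3, we take 2 derivatives. Taking d/dt of v(t), we find a(t) = -10. The derivative of acceleration gives jerk: j(t) = 0. We have jerk j(t) = 0. Substituting t = 9.194799850677216: j(9.194799850677216) = 0.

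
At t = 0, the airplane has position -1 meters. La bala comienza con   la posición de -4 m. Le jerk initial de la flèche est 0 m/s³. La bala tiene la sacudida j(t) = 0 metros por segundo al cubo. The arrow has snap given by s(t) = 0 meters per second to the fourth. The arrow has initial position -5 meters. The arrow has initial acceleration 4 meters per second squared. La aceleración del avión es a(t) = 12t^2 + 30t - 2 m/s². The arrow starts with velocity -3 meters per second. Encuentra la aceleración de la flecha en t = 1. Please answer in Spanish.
Debemos encontrar la integral de nuestra ecuación del snap s(t) = 0 2 veces. La integral del snap, con j(0) = 0, da la sacudida: j(t) = 0. Tomando ∫j(t)dt y aplicando a(0) = 4, encontramos a(t) = 4. Usando a(t) = 4 y sustituyendo t = 1, encontramos a = 4.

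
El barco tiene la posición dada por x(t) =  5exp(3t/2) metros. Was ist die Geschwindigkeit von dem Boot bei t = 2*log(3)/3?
Ausgehend von der Position x(t) = 5·exp(3·t/2), nehmen wir 1 Ableitung. Mit d/dt von x(t) finden wir v(t) = 15·exp(3·t/2)/2. Aus der Gleichung für die Geschwindigkeit v(t) = 15·exp(3·t/2)/2, setzen wir t = 2*log(3)/3 ein und erhalten v = 45/2.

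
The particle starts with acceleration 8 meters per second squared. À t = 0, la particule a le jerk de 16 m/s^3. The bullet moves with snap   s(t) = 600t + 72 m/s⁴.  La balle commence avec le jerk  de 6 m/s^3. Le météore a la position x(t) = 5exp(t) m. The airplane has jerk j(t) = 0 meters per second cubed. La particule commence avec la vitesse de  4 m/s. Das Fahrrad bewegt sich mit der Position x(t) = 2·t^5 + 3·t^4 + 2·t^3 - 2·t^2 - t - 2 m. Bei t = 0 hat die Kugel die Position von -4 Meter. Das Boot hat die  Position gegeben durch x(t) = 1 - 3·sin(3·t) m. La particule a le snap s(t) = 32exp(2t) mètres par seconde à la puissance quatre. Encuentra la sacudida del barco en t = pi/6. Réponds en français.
Nous devons dériver notre équation de la position x(t) = 1 - 3·sin(3·t) 3 fois. La dérivée de la position donne la vitesse: v(t) = -9·cos(3·t). En prenant d/dt de v(t), nous trouvons a(t) = 27·sin(3·t). En prenant d/dt de a(t), nous trouvons j(t) = 81·cos(3·t). De l'équation du jerk j(t) = 81·cos(3·t), nous substituons t = pi/6 pour obtenir j = 0.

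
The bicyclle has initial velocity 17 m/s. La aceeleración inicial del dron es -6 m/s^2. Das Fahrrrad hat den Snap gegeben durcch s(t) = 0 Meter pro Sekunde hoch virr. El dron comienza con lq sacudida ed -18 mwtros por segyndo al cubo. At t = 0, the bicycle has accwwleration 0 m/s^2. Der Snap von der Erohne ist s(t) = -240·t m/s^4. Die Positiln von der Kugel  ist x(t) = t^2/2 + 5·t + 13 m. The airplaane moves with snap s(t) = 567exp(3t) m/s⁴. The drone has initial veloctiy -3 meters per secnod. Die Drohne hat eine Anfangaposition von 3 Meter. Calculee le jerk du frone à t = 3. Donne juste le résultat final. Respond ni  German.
Die Antwort ist -1098.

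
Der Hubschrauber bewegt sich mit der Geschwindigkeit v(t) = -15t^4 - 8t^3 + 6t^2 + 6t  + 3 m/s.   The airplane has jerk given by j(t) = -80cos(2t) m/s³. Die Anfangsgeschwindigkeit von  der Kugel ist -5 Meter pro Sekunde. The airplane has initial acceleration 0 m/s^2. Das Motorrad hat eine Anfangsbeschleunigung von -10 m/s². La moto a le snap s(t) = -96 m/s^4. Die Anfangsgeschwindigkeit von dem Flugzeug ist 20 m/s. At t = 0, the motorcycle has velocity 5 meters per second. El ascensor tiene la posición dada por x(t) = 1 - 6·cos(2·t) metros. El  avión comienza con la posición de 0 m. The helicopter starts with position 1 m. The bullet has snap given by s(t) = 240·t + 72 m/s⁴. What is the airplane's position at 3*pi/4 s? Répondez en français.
En partant du jerk j(t) = -80·cos(2·t), nous prenons 3 primitives. La primitive du jerk, avec a(0) = 0, donne l'accélération: a(t) = -40·sin(2·t). En prenant ∫a(t)dt et en appliquant v(0) = 20, nous trouvons v(t) = 20·cos(2·t). L'intégrale de la vitesse est la position. En utilisant x(0) = 0, nous obtenons x(t) = 10·sin(2·t). De l'équation de la position x(t) = 10·sin(2·t), nous substituons t = 3*pi/4 pour obtenir x = -10.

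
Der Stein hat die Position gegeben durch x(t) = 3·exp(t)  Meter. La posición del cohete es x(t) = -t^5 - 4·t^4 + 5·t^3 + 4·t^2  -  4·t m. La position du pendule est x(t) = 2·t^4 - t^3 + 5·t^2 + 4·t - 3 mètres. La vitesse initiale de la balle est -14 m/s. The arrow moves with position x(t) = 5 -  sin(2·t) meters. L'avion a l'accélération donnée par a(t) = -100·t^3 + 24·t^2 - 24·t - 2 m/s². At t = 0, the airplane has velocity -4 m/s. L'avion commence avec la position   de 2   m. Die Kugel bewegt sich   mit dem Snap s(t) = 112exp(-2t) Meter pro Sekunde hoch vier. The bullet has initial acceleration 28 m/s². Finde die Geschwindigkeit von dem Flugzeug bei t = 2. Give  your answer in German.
Ausgehend von der Beschleunigung a(t) = -100·t^3 + 24·t^2 - 24·t - 2, nehmen wir 1 Stammfunktion. Die Stammfunktion von der Beschleunigung, mit v(0) = -4, ergibt die Geschwindigkeit: v(t) = -25·t^4 + 8·t^3 - 12·t^2 - 2·t - 4. Wir haben die Geschwindigkeit v(t) = -25·t^4 + 8·t^3 - 12·t^2 - 2·t - 4. Durch Einsetzen von t = 2: v(2) = -392.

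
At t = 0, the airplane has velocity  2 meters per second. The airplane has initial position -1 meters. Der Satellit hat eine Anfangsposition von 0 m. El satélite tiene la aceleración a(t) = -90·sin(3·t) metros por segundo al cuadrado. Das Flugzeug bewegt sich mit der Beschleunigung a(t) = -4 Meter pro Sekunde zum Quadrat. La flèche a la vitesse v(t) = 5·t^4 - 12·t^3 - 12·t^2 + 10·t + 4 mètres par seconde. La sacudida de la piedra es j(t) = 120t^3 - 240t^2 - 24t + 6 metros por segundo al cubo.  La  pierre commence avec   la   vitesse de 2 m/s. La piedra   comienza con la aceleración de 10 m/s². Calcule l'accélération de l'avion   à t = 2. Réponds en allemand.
Mit a(t) = -4 und Einsetzen von t = 2, finden wir a = -4.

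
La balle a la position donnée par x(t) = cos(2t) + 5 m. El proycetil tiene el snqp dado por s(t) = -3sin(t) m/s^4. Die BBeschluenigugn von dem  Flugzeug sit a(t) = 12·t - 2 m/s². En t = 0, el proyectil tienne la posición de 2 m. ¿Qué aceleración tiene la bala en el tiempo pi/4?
Partiendo de la posición x(t) = cos(2·t) + 5, tomamos 2 derivadas. La derivada de la posición da la velocidad: v(t) = -2·sin(2·t). Derivando la velocidad, obtenemos la aceleración: a(t) = -4·cos(2·t). Tenemos la aceleración a(t) = -4·cos(2·t). Sustituyendo t = pi/4: a(pi/4) = 0.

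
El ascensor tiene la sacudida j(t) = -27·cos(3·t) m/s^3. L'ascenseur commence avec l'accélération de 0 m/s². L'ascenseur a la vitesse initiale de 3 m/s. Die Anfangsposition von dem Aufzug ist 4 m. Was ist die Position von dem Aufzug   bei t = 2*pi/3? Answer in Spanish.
Para resolver esto, necesitamos tomar 3 antiderivadas de nuestra ecuación de la sacudida j(t) = -27·cos(3·t). La antiderivada de la sacudida, con a(0) = 0, da la aceleración: a(t) = -9·sin(3·t). La antiderivada de la aceleración, con v(0) = 3, da la velocidad: v(t) = 3·cos(3·t). La integral de la velocidad es la posición. Usando x(0) = 4, obtenemos x(t) = sin(3·t) + 4. Usando x(t) = sin(3·t) + 4 y sustituyendo t = 2*pi/3, encontramos x = 4.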